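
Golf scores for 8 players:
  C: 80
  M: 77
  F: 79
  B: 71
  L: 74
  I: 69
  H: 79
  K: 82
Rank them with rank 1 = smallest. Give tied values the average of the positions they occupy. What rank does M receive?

Sorted (ascending): 69, 71, 74, 77, 79, 79, 80, 82
The 2 values of 79 occupy positions 5–6 → average rank (5+6)/2 = 5.5.
M has value 77 → rank 4.

4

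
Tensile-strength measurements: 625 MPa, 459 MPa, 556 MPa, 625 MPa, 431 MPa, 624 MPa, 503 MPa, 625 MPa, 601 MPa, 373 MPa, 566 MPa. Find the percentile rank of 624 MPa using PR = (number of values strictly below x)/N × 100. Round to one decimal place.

N = 11.
Strictly below 624: 7. Equal to 624: 1.
PR = 7/11 × 100 = 63.6

63.6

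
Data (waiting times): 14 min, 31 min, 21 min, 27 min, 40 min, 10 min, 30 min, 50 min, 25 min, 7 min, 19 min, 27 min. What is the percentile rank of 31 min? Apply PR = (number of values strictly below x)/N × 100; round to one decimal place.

N = 12.
Strictly below 31: 9. Equal to 31: 1.
PR = 9/12 × 100 = 75.0

75.0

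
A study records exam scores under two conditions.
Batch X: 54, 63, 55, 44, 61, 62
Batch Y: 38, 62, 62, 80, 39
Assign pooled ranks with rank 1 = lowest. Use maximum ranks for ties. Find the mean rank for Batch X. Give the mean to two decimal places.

Sorted (ascending): 38, 39, 44, 54, 55, 61, 62, 62, 62, 63, 80
The 3 values of 62 occupy positions 7–9 → each gets rank 9.
Batch X values → pooled ranks: 54→4, 63→10, 55→5, 44→3, 61→6, 62→9
Mean rank = (4 + 10 + 5 + 3 + 6 + 9) / 6 = 6.17

6.17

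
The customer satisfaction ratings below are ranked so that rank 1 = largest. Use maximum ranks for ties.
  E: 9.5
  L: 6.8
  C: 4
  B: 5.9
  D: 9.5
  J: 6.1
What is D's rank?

Sorted (descending): 9.5, 9.5, 6.8, 6.1, 5.9, 4
The 2 values of 9.5 occupy positions 1–2 → each gets rank 2.
D has value 9.5 → rank 2.

2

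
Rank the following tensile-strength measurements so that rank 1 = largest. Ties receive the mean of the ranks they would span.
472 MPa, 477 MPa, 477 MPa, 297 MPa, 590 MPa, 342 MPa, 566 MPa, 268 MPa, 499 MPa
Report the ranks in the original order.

Sorted (descending): 590, 566, 499, 477, 477, 472, 342, 297, 268
The 2 values of 477 occupy positions 4–5 → average rank (4+5)/2 = 4.5.

6, 4.5, 4.5, 8, 1, 7, 2, 9, 3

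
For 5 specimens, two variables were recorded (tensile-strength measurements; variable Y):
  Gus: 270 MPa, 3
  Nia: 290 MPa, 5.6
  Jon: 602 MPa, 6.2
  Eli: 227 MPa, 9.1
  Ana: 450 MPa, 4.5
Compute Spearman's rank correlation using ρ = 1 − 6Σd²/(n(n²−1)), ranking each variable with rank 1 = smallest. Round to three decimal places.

Ranks of variable 1: 2, 3, 5, 1, 4
Ranks of variable 2: 1, 3, 4, 5, 2
d = r₁ − r₂: 1, 0, 1, -4, 2
d²: 1, 0, 1, 16, 4; Σd² = 22
ρ = 1 − 6·22/(5·24) = 1 − 132/120 = -0.100

-0.100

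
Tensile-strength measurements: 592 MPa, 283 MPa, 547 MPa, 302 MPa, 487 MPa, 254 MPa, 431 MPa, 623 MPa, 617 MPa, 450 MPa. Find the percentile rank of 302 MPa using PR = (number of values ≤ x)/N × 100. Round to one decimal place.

N = 10.
Strictly below 302: 2. Equal to 302: 1.
PR = 3/10 × 100 = 30.0

30.0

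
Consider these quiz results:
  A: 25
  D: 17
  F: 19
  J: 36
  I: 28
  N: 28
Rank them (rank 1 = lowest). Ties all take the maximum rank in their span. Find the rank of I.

5

Sorted (ascending): 17, 19, 25, 28, 28, 36
The 2 values of 28 occupy positions 4–5 → each gets rank 5.
I has value 28 → rank 5.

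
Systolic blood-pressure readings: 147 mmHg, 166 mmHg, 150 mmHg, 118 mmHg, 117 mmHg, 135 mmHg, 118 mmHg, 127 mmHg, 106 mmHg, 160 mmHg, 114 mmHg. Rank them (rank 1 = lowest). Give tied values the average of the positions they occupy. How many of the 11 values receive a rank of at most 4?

Sorted (ascending): 106, 114, 117, 118, 118, 127, 135, 147, 150, 160, 166
The 2 values of 118 occupy positions 4–5 → average rank (4+5)/2 = 4.5.
Ranks ≤ 4: {1, 2, 3} → 3 values.

3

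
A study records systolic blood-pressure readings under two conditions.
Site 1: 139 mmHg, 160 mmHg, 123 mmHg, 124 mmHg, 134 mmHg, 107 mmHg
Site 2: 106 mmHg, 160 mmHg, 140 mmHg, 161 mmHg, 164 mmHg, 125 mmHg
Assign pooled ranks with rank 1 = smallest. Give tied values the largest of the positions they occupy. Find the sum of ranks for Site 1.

Sorted (ascending): 106, 107, 123, 124, 125, 134, 139, 140, 160, 160, 161, 164
The 2 values of 160 occupy positions 9–10 → each gets rank 10.
Site 1 values → pooled ranks: 139→7, 160→10, 123→3, 124→4, 134→6, 107→2
Rank sum = 7 + 10 + 3 + 4 + 6 + 2 = 32

32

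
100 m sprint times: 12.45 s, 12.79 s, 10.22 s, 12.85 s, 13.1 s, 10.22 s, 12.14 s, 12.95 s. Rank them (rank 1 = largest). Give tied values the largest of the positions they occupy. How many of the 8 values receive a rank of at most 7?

Sorted (descending): 13.1, 12.95, 12.85, 12.79, 12.45, 12.14, 10.22, 10.22
The 2 values of 10.22 occupy positions 7–8 → each gets rank 8.
Ranks ≤ 7: {1, 2, 3, 4, 5, 6} → 6 values.

6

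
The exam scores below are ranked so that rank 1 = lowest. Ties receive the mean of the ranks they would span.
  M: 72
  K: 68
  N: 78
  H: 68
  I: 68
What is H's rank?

Sorted (ascending): 68, 68, 68, 72, 78
The 3 values of 68 occupy positions 1–3 → average rank 2.
H has value 68 → rank 2.

2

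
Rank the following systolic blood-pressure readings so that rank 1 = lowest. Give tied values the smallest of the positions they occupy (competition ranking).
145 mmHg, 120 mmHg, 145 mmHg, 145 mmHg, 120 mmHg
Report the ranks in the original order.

Sorted (ascending): 120, 120, 145, 145, 145
The 2 values of 120 occupy positions 1–2 → each gets rank 1.
The 3 values of 145 occupy positions 3–5 → each gets rank 3.

3, 1, 3, 3, 1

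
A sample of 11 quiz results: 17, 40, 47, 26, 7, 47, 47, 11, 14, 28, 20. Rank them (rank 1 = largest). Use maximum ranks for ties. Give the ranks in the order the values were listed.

Sorted (descending): 47, 47, 47, 40, 28, 26, 20, 17, 14, 11, 7
The 3 values of 47 occupy positions 1–3 → each gets rank 3.

8, 4, 3, 6, 11, 3, 3, 10, 9, 5, 7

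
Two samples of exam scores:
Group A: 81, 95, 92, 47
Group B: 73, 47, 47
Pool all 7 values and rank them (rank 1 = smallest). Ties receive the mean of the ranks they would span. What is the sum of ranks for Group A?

20

Sorted (ascending): 47, 47, 47, 73, 81, 92, 95
The 3 values of 47 occupy positions 1–3 → average rank 2.
Group A values → pooled ranks: 81→5, 95→7, 92→6, 47→2
Rank sum = 5 + 7 + 6 + 2 = 20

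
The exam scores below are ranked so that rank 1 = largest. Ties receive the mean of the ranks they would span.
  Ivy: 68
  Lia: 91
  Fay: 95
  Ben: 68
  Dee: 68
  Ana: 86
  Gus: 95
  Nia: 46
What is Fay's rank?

Sorted (descending): 95, 95, 91, 86, 68, 68, 68, 46
The 2 values of 95 occupy positions 1–2 → average rank (1+2)/2 = 1.5.
The 3 values of 68 occupy positions 5–7 → average rank 6.
Fay has value 95 → rank 1.5.

1.5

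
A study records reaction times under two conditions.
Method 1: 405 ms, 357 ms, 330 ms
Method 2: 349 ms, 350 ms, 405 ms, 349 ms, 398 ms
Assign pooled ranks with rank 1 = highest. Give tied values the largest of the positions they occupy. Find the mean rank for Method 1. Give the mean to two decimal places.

4.67

Sorted (descending): 405, 405, 398, 357, 350, 349, 349, 330
The 2 values of 405 occupy positions 1–2 → each gets rank 2.
The 2 values of 349 occupy positions 6–7 → each gets rank 7.
Method 1 values → pooled ranks: 405→2, 357→4, 330→8
Mean rank = (2 + 4 + 8) / 3 = 4.67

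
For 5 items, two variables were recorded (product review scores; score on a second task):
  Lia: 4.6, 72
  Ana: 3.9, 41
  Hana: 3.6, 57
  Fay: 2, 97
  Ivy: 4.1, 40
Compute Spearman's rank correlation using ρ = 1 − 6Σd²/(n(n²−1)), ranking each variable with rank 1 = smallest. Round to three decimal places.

Ranks of variable 1: 5, 3, 2, 1, 4
Ranks of variable 2: 4, 2, 3, 5, 1
d = r₁ − r₂: 1, 1, -1, -4, 3
d²: 1, 1, 1, 16, 9; Σd² = 28
ρ = 1 − 6·28/(5·24) = 1 − 168/120 = -0.400

-0.400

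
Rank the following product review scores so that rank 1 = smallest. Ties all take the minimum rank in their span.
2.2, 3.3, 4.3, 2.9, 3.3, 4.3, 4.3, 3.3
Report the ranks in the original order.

1, 3, 6, 2, 3, 6, 6, 3

Sorted (ascending): 2.2, 2.9, 3.3, 3.3, 3.3, 4.3, 4.3, 4.3
The 3 values of 3.3 occupy positions 3–5 → each gets rank 3.
The 3 values of 4.3 occupy positions 6–8 → each gets rank 6.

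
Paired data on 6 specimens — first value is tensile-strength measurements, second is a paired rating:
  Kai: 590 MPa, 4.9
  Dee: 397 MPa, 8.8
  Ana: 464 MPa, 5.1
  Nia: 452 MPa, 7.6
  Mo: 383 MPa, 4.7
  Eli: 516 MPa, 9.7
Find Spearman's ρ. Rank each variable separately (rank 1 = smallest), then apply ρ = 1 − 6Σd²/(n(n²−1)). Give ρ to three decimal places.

0.200

Ranks of variable 1: 6, 2, 4, 3, 1, 5
Ranks of variable 2: 2, 5, 3, 4, 1, 6
d = r₁ − r₂: 4, -3, 1, -1, 0, -1
d²: 16, 9, 1, 1, 0, 1; Σd² = 28
ρ = 1 − 6·28/(6·35) = 1 − 168/210 = 0.200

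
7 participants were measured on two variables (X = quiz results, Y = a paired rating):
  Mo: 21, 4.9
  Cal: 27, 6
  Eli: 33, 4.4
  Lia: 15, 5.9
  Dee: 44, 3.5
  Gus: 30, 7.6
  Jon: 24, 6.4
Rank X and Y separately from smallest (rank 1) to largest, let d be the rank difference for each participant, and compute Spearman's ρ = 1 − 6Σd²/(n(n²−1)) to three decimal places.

Ranks of variable 1: 2, 4, 6, 1, 7, 5, 3
Ranks of variable 2: 3, 5, 2, 4, 1, 7, 6
d = r₁ − r₂: -1, -1, 4, -3, 6, -2, -3
d²: 1, 1, 16, 9, 36, 4, 9; Σd² = 76
ρ = 1 − 6·76/(7·48) = 1 − 456/336 = -0.357

-0.357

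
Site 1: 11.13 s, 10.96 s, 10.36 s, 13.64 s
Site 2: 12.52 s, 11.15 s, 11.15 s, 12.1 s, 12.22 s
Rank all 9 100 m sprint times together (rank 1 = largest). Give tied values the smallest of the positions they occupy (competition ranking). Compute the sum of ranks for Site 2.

19

Sorted (descending): 13.64, 12.52, 12.22, 12.1, 11.15, 11.15, 11.13, 10.96, 10.36
The 2 values of 11.15 occupy positions 5–6 → each gets rank 5.
Site 2 values → pooled ranks: 12.52→2, 11.15→5, 11.15→5, 12.1→4, 12.22→3
Rank sum = 2 + 5 + 5 + 4 + 3 = 19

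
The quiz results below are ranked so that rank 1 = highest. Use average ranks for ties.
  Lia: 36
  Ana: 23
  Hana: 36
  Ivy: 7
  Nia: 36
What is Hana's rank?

2

Sorted (descending): 36, 36, 36, 23, 7
The 3 values of 36 occupy positions 1–3 → average rank 2.
Hana has value 36 → rank 2.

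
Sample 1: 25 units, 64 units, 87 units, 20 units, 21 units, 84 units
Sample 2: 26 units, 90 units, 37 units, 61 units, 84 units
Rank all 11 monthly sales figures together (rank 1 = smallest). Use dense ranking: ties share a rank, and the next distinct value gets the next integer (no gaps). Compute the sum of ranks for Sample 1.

Sorted (ascending): 20, 21, 25, 26, 37, 61, 64, 84, 84, 87, 90
The 2 values of 84 share dense rank 8.
Remaining distinct values take the next consecutive integers.
Sample 1 values → pooled ranks: 25→3, 64→7, 87→9, 20→1, 21→2, 84→8
Rank sum = 3 + 7 + 9 + 1 + 2 + 8 = 30

30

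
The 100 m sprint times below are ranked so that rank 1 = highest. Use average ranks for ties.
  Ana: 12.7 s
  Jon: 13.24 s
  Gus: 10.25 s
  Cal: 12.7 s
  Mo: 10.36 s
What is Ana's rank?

Sorted (descending): 13.24, 12.7, 12.7, 10.36, 10.25
The 2 values of 12.7 occupy positions 2–3 → average rank (2+3)/2 = 2.5.
Ana has value 12.7 s → rank 2.5.

2.5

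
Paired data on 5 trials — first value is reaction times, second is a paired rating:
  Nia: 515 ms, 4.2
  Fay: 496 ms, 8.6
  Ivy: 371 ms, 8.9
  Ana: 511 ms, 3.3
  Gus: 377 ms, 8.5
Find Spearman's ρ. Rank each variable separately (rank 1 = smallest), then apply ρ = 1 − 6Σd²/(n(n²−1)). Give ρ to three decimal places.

Ranks of variable 1: 5, 3, 1, 4, 2
Ranks of variable 2: 2, 4, 5, 1, 3
d = r₁ − r₂: 3, -1, -4, 3, -1
d²: 9, 1, 16, 9, 1; Σd² = 36
ρ = 1 − 6·36/(5·24) = 1 − 216/120 = -0.800

-0.800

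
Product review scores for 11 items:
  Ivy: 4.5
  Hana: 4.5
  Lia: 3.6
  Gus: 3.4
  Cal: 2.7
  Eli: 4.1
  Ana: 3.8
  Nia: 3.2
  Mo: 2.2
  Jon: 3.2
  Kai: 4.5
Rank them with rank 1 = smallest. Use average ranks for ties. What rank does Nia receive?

3.5

Sorted (ascending): 2.2, 2.7, 3.2, 3.2, 3.4, 3.6, 3.8, 4.1, 4.5, 4.5, 4.5
The 2 values of 3.2 occupy positions 3–4 → average rank (3+4)/2 = 3.5.
The 3 values of 4.5 occupy positions 9–11 → average rank 10.
Nia has value 3.2 → rank 3.5.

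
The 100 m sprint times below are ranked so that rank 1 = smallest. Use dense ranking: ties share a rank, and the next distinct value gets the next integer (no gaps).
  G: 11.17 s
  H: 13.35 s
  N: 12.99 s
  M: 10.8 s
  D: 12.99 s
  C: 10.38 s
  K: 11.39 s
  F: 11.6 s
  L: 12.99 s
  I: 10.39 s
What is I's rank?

2

Sorted (ascending): 10.38, 10.39, 10.8, 11.17, 11.39, 11.6, 12.99, 12.99, 12.99, 13.35
The 3 values of 12.99 share dense rank 7.
Remaining distinct values take the next consecutive integers.
I has value 10.39 s → rank 2.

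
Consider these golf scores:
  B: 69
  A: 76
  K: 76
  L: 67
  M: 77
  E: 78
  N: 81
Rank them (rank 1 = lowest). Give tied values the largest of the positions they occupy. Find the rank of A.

Sorted (ascending): 67, 69, 76, 76, 77, 78, 81
The 2 values of 76 occupy positions 3–4 → each gets rank 4.
A has value 76 → rank 4.

4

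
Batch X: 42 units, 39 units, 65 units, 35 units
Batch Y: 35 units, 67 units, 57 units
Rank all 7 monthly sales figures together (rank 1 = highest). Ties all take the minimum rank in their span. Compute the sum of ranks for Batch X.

Sorted (descending): 67, 65, 57, 42, 39, 35, 35
The 2 values of 35 occupy positions 6–7 → each gets rank 6.
Batch X values → pooled ranks: 42→4, 39→5, 65→2, 35→6
Rank sum = 4 + 5 + 2 + 6 = 17

17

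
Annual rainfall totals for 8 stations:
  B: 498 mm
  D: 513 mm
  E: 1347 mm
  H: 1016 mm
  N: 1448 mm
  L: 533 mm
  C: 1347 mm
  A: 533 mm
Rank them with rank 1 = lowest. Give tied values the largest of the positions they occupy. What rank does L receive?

Sorted (ascending): 498, 513, 533, 533, 1016, 1347, 1347, 1448
The 2 values of 533 occupy positions 3–4 → each gets rank 4.
The 2 values of 1347 occupy positions 6–7 → each gets rank 7.
L has value 533 mm → rank 4.

4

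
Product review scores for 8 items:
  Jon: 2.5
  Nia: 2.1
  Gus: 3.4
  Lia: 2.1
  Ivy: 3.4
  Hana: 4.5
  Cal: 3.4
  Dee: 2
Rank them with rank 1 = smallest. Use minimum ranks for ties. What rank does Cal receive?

5

Sorted (ascending): 2, 2.1, 2.1, 2.5, 3.4, 3.4, 3.4, 4.5
The 2 values of 2.1 occupy positions 2–3 → each gets rank 2.
The 3 values of 3.4 occupy positions 5–7 → each gets rank 5.
Cal has value 3.4 → rank 5.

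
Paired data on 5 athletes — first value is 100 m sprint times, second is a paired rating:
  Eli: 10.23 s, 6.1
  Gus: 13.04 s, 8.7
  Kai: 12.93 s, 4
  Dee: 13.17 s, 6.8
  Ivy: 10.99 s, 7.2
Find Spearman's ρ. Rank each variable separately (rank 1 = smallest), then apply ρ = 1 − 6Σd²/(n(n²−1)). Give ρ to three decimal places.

0.300

Ranks of variable 1: 1, 4, 3, 5, 2
Ranks of variable 2: 2, 5, 1, 3, 4
d = r₁ − r₂: -1, -1, 2, 2, -2
d²: 1, 1, 4, 4, 4; Σd² = 14
ρ = 1 − 6·14/(5·24) = 1 − 84/120 = 0.300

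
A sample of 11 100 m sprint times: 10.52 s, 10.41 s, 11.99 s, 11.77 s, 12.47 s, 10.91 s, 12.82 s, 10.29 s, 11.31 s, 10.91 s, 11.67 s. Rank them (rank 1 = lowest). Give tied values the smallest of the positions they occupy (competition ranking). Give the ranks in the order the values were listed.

3, 2, 9, 8, 10, 4, 11, 1, 6, 4, 7

Sorted (ascending): 10.29, 10.41, 10.52, 10.91, 10.91, 11.31, 11.67, 11.77, 11.99, 12.47, 12.82
The 2 values of 10.91 occupy positions 4–5 → each gets rank 4.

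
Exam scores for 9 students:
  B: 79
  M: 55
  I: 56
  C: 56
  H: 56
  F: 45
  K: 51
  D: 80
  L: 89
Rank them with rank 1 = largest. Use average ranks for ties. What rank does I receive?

Sorted (descending): 89, 80, 79, 56, 56, 56, 55, 51, 45
The 3 values of 56 occupy positions 4–6 → average rank 5.
I has value 56 → rank 5.

5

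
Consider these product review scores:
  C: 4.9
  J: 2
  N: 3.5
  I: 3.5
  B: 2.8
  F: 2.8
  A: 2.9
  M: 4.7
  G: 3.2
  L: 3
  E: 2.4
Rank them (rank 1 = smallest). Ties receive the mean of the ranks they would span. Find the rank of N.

Sorted (ascending): 2, 2.4, 2.8, 2.8, 2.9, 3, 3.2, 3.5, 3.5, 4.7, 4.9
The 2 values of 2.8 occupy positions 3–4 → average rank (3+4)/2 = 3.5.
The 2 values of 3.5 occupy positions 8–9 → average rank (8+9)/2 = 8.5.
N has value 3.5 → rank 8.5.

8.5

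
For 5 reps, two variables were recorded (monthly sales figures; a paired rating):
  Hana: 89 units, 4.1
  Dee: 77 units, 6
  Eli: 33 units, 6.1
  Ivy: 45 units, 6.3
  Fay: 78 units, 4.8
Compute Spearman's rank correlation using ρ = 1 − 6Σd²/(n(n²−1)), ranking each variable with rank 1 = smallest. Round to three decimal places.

-0.900

Ranks of variable 1: 5, 3, 1, 2, 4
Ranks of variable 2: 1, 3, 4, 5, 2
d = r₁ − r₂: 4, 0, -3, -3, 2
d²: 16, 0, 9, 9, 4; Σd² = 38
ρ = 1 − 6·38/(5·24) = 1 − 228/120 = -0.900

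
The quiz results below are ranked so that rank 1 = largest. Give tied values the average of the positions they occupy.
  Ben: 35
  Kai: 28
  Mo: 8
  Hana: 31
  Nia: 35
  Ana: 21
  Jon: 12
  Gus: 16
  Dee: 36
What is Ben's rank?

Sorted (descending): 36, 35, 35, 31, 28, 21, 16, 12, 8
The 2 values of 35 occupy positions 2–3 → average rank (2+3)/2 = 2.5.
Ben has value 35 → rank 2.5.

2.5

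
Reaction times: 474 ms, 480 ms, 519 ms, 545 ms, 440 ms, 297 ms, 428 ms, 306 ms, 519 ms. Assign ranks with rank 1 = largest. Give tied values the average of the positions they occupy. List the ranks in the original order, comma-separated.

Sorted (descending): 545, 519, 519, 480, 474, 440, 428, 306, 297
The 2 values of 519 occupy positions 2–3 → average rank (2+3)/2 = 2.5.

5, 4, 2.5, 1, 6, 9, 7, 8, 2.5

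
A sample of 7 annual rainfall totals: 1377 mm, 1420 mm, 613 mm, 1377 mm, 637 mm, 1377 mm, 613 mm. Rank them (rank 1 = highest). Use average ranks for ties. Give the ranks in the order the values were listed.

3, 1, 6.5, 3, 5, 3, 6.5

Sorted (descending): 1420, 1377, 1377, 1377, 637, 613, 613
The 3 values of 1377 occupy positions 2–4 → average rank 3.
The 2 values of 613 occupy positions 6–7 → average rank (6+7)/2 = 6.5.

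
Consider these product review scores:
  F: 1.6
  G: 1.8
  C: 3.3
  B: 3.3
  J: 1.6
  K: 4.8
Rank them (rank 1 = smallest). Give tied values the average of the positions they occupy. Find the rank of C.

Sorted (ascending): 1.6, 1.6, 1.8, 3.3, 3.3, 4.8
The 2 values of 1.6 occupy positions 1–2 → average rank (1+2)/2 = 1.5.
The 2 values of 3.3 occupy positions 4–5 → average rank (4+5)/2 = 4.5.
C has value 3.3 → rank 4.5.

4.5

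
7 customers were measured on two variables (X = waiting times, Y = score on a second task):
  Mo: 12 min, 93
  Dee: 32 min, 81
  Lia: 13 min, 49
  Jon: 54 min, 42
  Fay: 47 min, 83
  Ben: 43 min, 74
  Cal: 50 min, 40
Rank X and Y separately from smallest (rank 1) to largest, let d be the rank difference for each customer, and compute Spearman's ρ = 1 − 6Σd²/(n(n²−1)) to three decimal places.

-0.643

Ranks of variable 1: 1, 3, 2, 7, 5, 4, 6
Ranks of variable 2: 7, 5, 3, 2, 6, 4, 1
d = r₁ − r₂: -6, -2, -1, 5, -1, 0, 5
d²: 36, 4, 1, 25, 1, 0, 25; Σd² = 92
ρ = 1 − 6·92/(7·48) = 1 − 552/336 = -0.643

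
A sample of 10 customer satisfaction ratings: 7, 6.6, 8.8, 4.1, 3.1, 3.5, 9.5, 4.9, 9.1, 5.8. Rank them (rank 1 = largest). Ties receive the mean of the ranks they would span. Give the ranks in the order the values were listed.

4, 5, 3, 8, 10, 9, 1, 7, 2, 6

Sorted (descending): 9.5, 9.1, 8.8, 7, 6.6, 5.8, 4.9, 4.1, 3.5, 3.1
No ties — each value takes its position as its rank.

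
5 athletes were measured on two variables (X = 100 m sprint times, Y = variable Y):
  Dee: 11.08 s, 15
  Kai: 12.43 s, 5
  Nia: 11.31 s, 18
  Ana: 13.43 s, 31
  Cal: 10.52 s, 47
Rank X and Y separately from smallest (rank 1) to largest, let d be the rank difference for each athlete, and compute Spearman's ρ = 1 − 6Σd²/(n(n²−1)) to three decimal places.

-0.300

Ranks of variable 1: 2, 4, 3, 5, 1
Ranks of variable 2: 2, 1, 3, 4, 5
d = r₁ − r₂: 0, 3, 0, 1, -4
d²: 0, 9, 0, 1, 16; Σd² = 26
ρ = 1 − 6·26/(5·24) = 1 − 156/120 = -0.300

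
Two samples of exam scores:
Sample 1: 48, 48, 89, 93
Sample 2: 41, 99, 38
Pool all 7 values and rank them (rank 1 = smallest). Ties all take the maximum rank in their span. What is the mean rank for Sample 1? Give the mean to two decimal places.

4.75

Sorted (ascending): 38, 41, 48, 48, 89, 93, 99
The 2 values of 48 occupy positions 3–4 → each gets rank 4.
Sample 1 values → pooled ranks: 48→4, 48→4, 89→5, 93→6
Mean rank = (4 + 4 + 5 + 6) / 4 = 4.75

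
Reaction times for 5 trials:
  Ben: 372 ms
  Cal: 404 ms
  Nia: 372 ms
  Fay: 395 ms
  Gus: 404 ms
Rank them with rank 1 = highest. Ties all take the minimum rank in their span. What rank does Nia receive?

4

Sorted (descending): 404, 404, 395, 372, 372
The 2 values of 404 occupy positions 1–2 → each gets rank 1.
The 2 values of 372 occupy positions 4–5 → each gets rank 4.
Nia has value 372 ms → rank 4.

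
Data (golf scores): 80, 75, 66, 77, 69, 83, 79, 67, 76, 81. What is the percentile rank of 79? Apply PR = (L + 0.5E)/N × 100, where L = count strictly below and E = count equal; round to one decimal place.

N = 10.
Strictly below 79: 6. Equal to 79: 1.
PR = (6 + 0.5·1)/10 × 100 = 65.0

65.0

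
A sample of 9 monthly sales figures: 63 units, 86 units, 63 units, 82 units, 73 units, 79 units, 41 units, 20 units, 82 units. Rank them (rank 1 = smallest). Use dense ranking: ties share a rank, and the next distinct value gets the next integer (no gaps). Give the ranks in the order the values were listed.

3, 7, 3, 6, 4, 5, 2, 1, 6

Sorted (ascending): 20, 41, 63, 63, 73, 79, 82, 82, 86
The 2 values of 63 share dense rank 3.
The 2 values of 82 share dense rank 6.
Remaining distinct values take the next consecutive integers.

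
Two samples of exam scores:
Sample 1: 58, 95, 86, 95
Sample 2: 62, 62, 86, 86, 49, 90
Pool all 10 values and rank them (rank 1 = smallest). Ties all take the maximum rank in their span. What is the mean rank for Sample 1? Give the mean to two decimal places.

7.25

Sorted (ascending): 49, 58, 62, 62, 86, 86, 86, 90, 95, 95
The 2 values of 62 occupy positions 3–4 → each gets rank 4.
The 3 values of 86 occupy positions 5–7 → each gets rank 7.
The 2 values of 95 occupy positions 9–10 → each gets rank 10.
Sample 1 values → pooled ranks: 58→2, 95→10, 86→7, 95→10
Mean rank = (2 + 10 + 7 + 10) / 4 = 7.25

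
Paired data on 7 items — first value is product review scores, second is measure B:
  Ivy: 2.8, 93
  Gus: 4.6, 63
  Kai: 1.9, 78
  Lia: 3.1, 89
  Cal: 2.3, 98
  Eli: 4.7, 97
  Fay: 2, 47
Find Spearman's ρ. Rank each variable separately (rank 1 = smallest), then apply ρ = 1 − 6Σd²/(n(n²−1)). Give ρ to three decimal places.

0.286

Ranks of variable 1: 4, 6, 1, 5, 3, 7, 2
Ranks of variable 2: 5, 2, 3, 4, 7, 6, 1
d = r₁ − r₂: -1, 4, -2, 1, -4, 1, 1
d²: 1, 16, 4, 1, 16, 1, 1; Σd² = 40
ρ = 1 − 6·40/(7·48) = 1 − 240/336 = 0.286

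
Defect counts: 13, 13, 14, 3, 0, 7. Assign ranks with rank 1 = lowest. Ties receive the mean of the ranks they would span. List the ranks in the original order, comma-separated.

4.5, 4.5, 6, 2, 1, 3

Sorted (ascending): 0, 3, 7, 13, 13, 14
The 2 values of 13 occupy positions 4–5 → average rank (4+5)/2 = 4.5.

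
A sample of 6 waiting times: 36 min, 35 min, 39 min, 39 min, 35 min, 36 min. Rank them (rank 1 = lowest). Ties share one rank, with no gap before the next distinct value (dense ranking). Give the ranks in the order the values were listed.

2, 1, 3, 3, 1, 2

Sorted (ascending): 35, 35, 36, 36, 39, 39
The 2 values of 35 share dense rank 1.
The 2 values of 36 share dense rank 2.
The 2 values of 39 share dense rank 3.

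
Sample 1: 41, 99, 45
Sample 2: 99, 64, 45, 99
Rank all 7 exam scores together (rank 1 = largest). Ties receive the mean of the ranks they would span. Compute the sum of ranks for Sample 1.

Sorted (descending): 99, 99, 99, 64, 45, 45, 41
The 3 values of 99 occupy positions 1–3 → average rank 2.
The 2 values of 45 occupy positions 5–6 → average rank (5+6)/2 = 5.5.
Sample 1 values → pooled ranks: 41→7, 99→2, 45→5.5
Rank sum = 7 + 2 + 5.5 = 14.5

14.5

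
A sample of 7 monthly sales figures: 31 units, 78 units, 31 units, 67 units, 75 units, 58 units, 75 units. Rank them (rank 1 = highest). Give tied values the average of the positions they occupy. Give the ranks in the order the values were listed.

Sorted (descending): 78, 75, 75, 67, 58, 31, 31
The 2 values of 75 occupy positions 2–3 → average rank (2+3)/2 = 2.5.
The 2 values of 31 occupy positions 6–7 → average rank (6+7)/2 = 6.5.

6.5, 1, 6.5, 4, 2.5, 5, 2.5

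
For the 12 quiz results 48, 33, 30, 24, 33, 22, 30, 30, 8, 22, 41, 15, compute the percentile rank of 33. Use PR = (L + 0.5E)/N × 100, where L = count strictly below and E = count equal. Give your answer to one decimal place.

75.0

N = 12.
Strictly below 33: 8. Equal to 33: 2.
PR = (8 + 0.5·2)/12 × 100 = 75.0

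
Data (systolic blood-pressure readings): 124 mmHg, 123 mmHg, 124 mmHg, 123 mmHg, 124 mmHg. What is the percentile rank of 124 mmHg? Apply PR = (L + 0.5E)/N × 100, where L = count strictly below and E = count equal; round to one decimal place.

N = 5.
Strictly below 124: 2. Equal to 124: 3.
PR = (2 + 0.5·3)/5 × 100 = 70.0

70.0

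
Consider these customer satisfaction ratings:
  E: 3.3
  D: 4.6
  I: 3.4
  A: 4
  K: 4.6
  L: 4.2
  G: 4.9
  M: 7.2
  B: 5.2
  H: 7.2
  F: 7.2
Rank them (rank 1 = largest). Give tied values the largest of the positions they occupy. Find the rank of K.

7

Sorted (descending): 7.2, 7.2, 7.2, 5.2, 4.9, 4.6, 4.6, 4.2, 4, 3.4, 3.3
The 3 values of 7.2 occupy positions 1–3 → each gets rank 3.
The 2 values of 4.6 occupy positions 6–7 → each gets rank 7.
K has value 4.6 → rank 7.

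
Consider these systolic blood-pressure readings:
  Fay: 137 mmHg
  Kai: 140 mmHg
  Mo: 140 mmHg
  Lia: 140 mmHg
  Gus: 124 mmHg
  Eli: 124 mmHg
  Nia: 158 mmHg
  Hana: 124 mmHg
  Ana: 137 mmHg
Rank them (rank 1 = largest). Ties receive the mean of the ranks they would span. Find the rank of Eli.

8

Sorted (descending): 158, 140, 140, 140, 137, 137, 124, 124, 124
The 3 values of 140 occupy positions 2–4 → average rank 3.
The 2 values of 137 occupy positions 5–6 → average rank (5+6)/2 = 5.5.
The 3 values of 124 occupy positions 7–9 → average rank 8.
Eli has value 124 mmHg → rank 8.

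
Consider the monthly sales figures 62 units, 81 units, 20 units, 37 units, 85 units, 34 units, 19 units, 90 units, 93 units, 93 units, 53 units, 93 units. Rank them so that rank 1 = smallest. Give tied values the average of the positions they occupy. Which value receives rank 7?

Sorted (ascending): 19, 20, 34, 37, 53, 62, 81, 85, 90, 93, 93, 93
The 3 values of 93 occupy positions 10–12 → average rank 11.
Rank 7 → value 81.

81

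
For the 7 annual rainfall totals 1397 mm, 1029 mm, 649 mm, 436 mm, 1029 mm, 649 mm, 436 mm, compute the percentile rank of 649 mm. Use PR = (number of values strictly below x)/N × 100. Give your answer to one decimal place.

28.6

N = 7.
Strictly below 649: 2. Equal to 649: 2.
PR = 2/7 × 100 = 28.6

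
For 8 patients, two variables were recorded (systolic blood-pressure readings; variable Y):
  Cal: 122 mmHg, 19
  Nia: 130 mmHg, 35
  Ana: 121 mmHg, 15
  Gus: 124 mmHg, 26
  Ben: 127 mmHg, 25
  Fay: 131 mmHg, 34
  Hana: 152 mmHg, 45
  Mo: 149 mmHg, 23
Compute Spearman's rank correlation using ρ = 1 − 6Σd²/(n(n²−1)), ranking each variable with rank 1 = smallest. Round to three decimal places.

Ranks of variable 1: 2, 5, 1, 3, 4, 6, 8, 7
Ranks of variable 2: 2, 7, 1, 5, 4, 6, 8, 3
d = r₁ − r₂: 0, -2, 0, -2, 0, 0, 0, 4
d²: 0, 4, 0, 4, 0, 0, 0, 16; Σd² = 24
ρ = 1 − 6·24/(8·63) = 1 − 144/504 = 0.714

0.714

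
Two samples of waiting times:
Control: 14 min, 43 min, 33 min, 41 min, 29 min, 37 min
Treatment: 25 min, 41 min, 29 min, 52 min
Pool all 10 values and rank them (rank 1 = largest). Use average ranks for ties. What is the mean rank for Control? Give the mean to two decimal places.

5.67

Sorted (descending): 52, 43, 41, 41, 37, 33, 29, 29, 25, 14
The 2 values of 41 occupy positions 3–4 → average rank (3+4)/2 = 3.5.
The 2 values of 29 occupy positions 7–8 → average rank (7+8)/2 = 7.5.
Control values → pooled ranks: 14→10, 43→2, 33→6, 41→3.5, 29→7.5, 37→5
Mean rank = (10 + 2 + 6 + 3.5 + 7.5 + 5) / 6 = 5.67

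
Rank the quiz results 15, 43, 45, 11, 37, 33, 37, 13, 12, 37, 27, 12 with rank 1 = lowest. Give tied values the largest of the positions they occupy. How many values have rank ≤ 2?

Sorted (ascending): 11, 12, 12, 13, 15, 27, 33, 37, 37, 37, 43, 45
The 2 values of 12 occupy positions 2–3 → each gets rank 3.
The 3 values of 37 occupy positions 8–10 → each gets rank 10.
Ranks ≤ 2: {1} → 1 value.

1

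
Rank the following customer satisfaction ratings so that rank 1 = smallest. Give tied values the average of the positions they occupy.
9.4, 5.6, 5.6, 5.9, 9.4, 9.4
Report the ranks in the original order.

Sorted (ascending): 5.6, 5.6, 5.9, 9.4, 9.4, 9.4
The 2 values of 5.6 occupy positions 1–2 → average rank (1+2)/2 = 1.5.
The 3 values of 9.4 occupy positions 4–6 → average rank 5.

5, 1.5, 1.5, 3, 5, 5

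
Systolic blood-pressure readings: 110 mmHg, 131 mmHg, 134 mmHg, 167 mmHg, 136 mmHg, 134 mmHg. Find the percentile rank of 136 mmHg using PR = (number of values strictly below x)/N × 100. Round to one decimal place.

66.7

N = 6.
Strictly below 136: 4. Equal to 136: 1.
PR = 4/6 × 100 = 66.7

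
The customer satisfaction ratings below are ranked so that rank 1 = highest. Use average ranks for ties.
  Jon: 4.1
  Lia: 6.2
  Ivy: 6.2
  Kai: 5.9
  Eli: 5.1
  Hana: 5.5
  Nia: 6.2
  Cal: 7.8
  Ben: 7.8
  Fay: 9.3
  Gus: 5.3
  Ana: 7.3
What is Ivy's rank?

6

Sorted (descending): 9.3, 7.8, 7.8, 7.3, 6.2, 6.2, 6.2, 5.9, 5.5, 5.3, 5.1, 4.1
The 2 values of 7.8 occupy positions 2–3 → average rank (2+3)/2 = 2.5.
The 3 values of 6.2 occupy positions 5–7 → average rank 6.
Ivy has value 6.2 → rank 6.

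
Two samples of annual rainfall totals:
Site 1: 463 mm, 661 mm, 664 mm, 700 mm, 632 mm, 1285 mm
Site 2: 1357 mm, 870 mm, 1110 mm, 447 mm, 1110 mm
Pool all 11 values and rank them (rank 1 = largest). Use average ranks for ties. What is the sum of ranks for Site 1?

42

Sorted (descending): 1357, 1285, 1110, 1110, 870, 700, 664, 661, 632, 463, 447
The 2 values of 1110 occupy positions 3–4 → average rank (3+4)/2 = 3.5.
Site 1 values → pooled ranks: 463→10, 661→8, 664→7, 700→6, 632→9, 1285→2
Rank sum = 10 + 8 + 7 + 6 + 9 + 2 = 42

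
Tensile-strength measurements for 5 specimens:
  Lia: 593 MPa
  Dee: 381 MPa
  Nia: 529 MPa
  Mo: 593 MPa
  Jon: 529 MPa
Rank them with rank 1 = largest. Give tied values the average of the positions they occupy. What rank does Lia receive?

Sorted (descending): 593, 593, 529, 529, 381
The 2 values of 593 occupy positions 1–2 → average rank (1+2)/2 = 1.5.
The 2 values of 529 occupy positions 3–4 → average rank (3+4)/2 = 3.5.
Lia has value 593 MPa → rank 1.5.

1.5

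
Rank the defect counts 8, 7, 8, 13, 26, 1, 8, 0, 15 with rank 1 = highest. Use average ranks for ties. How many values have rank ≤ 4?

Sorted (descending): 26, 15, 13, 8, 8, 8, 7, 1, 0
The 3 values of 8 occupy positions 4–6 → average rank 5.
Ranks ≤ 4: {1, 2, 3} → 3 values.

3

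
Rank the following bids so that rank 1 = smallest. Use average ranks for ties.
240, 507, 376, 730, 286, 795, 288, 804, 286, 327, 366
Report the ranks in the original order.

1, 8, 7, 9, 2.5, 10, 4, 11, 2.5, 5, 6

Sorted (ascending): 240, 286, 286, 288, 327, 366, 376, 507, 730, 795, 804
The 2 values of 286 occupy positions 2–3 → average rank (2+3)/2 = 2.5.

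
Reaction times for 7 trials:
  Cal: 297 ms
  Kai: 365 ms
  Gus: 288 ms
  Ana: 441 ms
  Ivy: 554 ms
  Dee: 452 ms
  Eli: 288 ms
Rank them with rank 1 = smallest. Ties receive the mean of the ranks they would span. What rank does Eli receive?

1.5

Sorted (ascending): 288, 288, 297, 365, 441, 452, 554
The 2 values of 288 occupy positions 1–2 → average rank (1+2)/2 = 1.5.
Eli has value 288 ms → rank 1.5.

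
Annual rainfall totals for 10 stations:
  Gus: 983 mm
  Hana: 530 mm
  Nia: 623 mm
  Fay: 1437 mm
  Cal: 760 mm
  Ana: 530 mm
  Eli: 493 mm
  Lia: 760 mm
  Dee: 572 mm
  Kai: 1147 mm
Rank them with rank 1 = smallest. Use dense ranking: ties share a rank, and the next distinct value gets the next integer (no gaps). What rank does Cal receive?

5

Sorted (ascending): 493, 530, 530, 572, 623, 760, 760, 983, 1147, 1437
The 2 values of 530 share dense rank 2.
The 2 values of 760 share dense rank 5.
Remaining distinct values take the next consecutive integers.
Cal has value 760 mm → rank 5.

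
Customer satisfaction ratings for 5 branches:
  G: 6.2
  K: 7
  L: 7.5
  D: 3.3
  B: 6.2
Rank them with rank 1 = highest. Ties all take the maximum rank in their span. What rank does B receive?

4

Sorted (descending): 7.5, 7, 6.2, 6.2, 3.3
The 2 values of 6.2 occupy positions 3–4 → each gets rank 4.
B has value 6.2 → rank 4.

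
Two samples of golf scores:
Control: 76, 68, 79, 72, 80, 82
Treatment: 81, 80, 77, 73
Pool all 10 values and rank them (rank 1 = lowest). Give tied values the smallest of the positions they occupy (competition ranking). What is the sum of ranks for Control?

30

Sorted (ascending): 68, 72, 73, 76, 77, 79, 80, 80, 81, 82
The 2 values of 80 occupy positions 7–8 → each gets rank 7.
Control values → pooled ranks: 76→4, 68→1, 79→6, 72→2, 80→7, 82→10
Rank sum = 4 + 1 + 6 + 2 + 7 + 10 = 30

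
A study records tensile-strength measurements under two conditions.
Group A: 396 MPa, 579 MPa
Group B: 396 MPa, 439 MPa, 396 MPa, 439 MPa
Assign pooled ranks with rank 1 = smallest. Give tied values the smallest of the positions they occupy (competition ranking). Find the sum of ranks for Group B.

10

Sorted (ascending): 396, 396, 396, 439, 439, 579
The 3 values of 396 occupy positions 1–3 → each gets rank 1.
The 2 values of 439 occupy positions 4–5 → each gets rank 4.
Group B values → pooled ranks: 396→1, 439→4, 396→1, 439→4
Rank sum = 1 + 4 + 1 + 4 = 10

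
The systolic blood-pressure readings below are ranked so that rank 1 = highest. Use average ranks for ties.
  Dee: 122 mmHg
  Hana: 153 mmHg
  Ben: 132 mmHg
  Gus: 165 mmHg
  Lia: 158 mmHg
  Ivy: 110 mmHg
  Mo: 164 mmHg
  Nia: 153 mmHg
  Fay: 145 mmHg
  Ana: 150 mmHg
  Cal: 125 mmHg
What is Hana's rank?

4.5

Sorted (descending): 165, 164, 158, 153, 153, 150, 145, 132, 125, 122, 110
The 2 values of 153 occupy positions 4–5 → average rank (4+5)/2 = 4.5.
Hana has value 153 mmHg → rank 4.5.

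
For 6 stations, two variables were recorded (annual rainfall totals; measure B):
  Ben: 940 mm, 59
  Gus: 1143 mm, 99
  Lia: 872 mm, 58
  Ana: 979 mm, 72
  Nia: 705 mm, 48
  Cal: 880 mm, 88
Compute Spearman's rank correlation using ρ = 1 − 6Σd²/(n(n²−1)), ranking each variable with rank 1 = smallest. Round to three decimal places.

Ranks of variable 1: 4, 6, 2, 5, 1, 3
Ranks of variable 2: 3, 6, 2, 4, 1, 5
d = r₁ − r₂: 1, 0, 0, 1, 0, -2
d²: 1, 0, 0, 1, 0, 4; Σd² = 6
ρ = 1 − 6·6/(6·35) = 1 − 36/210 = 0.829

0.829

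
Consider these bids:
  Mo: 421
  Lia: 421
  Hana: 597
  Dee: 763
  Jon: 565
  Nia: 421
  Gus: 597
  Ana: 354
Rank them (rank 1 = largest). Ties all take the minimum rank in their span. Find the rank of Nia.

Sorted (descending): 763, 597, 597, 565, 421, 421, 421, 354
The 2 values of 597 occupy positions 2–3 → each gets rank 2.
The 3 values of 421 occupy positions 5–7 → each gets rank 5.
Nia has value 421 → rank 5.

5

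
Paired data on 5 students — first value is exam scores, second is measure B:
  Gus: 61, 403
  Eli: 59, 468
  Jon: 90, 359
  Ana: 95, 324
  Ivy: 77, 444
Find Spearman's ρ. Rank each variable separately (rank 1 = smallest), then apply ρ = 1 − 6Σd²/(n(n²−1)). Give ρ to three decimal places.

-0.900

Ranks of variable 1: 2, 1, 4, 5, 3
Ranks of variable 2: 3, 5, 2, 1, 4
d = r₁ − r₂: -1, -4, 2, 4, -1
d²: 1, 16, 4, 16, 1; Σd² = 38
ρ = 1 − 6·38/(5·24) = 1 − 228/120 = -0.900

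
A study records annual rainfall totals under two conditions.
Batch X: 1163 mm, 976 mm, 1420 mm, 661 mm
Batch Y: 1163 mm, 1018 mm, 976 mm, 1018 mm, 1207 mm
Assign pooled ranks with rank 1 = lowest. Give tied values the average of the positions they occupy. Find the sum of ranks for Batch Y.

Sorted (ascending): 661, 976, 976, 1018, 1018, 1163, 1163, 1207, 1420
The 2 values of 976 occupy positions 2–3 → average rank (2+3)/2 = 2.5.
The 2 values of 1018 occupy positions 4–5 → average rank (4+5)/2 = 4.5.
The 2 values of 1163 occupy positions 6–7 → average rank (6+7)/2 = 6.5.
Batch Y values → pooled ranks: 1163→6.5, 1018→4.5, 976→2.5, 1018→4.5, 1207→8
Rank sum = 6.5 + 4.5 + 2.5 + 4.5 + 8 = 26

26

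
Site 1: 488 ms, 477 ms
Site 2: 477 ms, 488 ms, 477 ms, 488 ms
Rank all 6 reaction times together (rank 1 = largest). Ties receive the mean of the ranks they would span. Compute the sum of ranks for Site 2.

14

Sorted (descending): 488, 488, 488, 477, 477, 477
The 3 values of 488 occupy positions 1–3 → average rank 2.
The 3 values of 477 occupy positions 4–6 → average rank 5.
Site 2 values → pooled ranks: 477→5, 488→2, 477→5, 488→2
Rank sum = 5 + 2 + 5 + 2 = 14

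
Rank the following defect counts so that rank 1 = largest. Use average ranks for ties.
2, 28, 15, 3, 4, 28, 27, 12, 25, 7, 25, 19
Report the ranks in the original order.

Sorted (descending): 28, 28, 27, 25, 25, 19, 15, 12, 7, 4, 3, 2
The 2 values of 28 occupy positions 1–2 → average rank (1+2)/2 = 1.5.
The 2 values of 25 occupy positions 4–5 → average rank (4+5)/2 = 4.5.

12, 1.5, 7, 11, 10, 1.5, 3, 8, 4.5, 9, 4.5, 6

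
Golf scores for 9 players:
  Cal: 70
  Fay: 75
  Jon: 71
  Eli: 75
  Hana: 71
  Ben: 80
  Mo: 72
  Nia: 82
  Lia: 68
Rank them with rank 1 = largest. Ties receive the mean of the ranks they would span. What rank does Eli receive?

Sorted (descending): 82, 80, 75, 75, 72, 71, 71, 70, 68
The 2 values of 75 occupy positions 3–4 → average rank (3+4)/2 = 3.5.
The 2 values of 71 occupy positions 6–7 → average rank (6+7)/2 = 6.5.
Eli has value 75 → rank 3.5.

3.5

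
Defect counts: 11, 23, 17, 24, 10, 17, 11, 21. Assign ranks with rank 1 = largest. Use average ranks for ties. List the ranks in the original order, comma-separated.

6.5, 2, 4.5, 1, 8, 4.5, 6.5, 3

Sorted (descending): 24, 23, 21, 17, 17, 11, 11, 10
The 2 values of 17 occupy positions 4–5 → average rank (4+5)/2 = 4.5.
The 2 values of 11 occupy positions 6–7 → average rank (6+7)/2 = 6.5.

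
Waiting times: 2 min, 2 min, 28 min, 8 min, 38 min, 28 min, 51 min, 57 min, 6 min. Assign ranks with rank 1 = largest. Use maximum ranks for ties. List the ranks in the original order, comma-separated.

9, 9, 5, 6, 3, 5, 2, 1, 7

Sorted (descending): 57, 51, 38, 28, 28, 8, 6, 2, 2
The 2 values of 28 occupy positions 4–5 → each gets rank 5.
The 2 values of 2 occupy positions 8–9 → each gets rank 9.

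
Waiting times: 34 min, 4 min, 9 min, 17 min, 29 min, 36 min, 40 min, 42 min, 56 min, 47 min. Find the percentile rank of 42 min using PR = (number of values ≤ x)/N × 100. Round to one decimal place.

80.0

N = 10.
Strictly below 42: 7. Equal to 42: 1.
PR = 8/10 × 100 = 80.0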